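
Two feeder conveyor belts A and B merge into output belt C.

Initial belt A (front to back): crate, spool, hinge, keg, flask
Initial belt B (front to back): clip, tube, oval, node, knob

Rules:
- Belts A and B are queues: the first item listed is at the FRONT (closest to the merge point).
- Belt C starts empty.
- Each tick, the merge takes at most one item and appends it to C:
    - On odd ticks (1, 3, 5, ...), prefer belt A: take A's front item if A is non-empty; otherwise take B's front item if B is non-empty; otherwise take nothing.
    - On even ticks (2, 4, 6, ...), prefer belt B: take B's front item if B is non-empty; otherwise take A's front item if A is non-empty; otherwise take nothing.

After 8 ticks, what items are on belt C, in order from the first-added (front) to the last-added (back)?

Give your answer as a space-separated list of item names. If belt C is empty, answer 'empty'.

Answer: crate clip spool tube hinge oval keg node

Derivation:
Tick 1: prefer A, take crate from A; A=[spool,hinge,keg,flask] B=[clip,tube,oval,node,knob] C=[crate]
Tick 2: prefer B, take clip from B; A=[spool,hinge,keg,flask] B=[tube,oval,node,knob] C=[crate,clip]
Tick 3: prefer A, take spool from A; A=[hinge,keg,flask] B=[tube,oval,node,knob] C=[crate,clip,spool]
Tick 4: prefer B, take tube from B; A=[hinge,keg,flask] B=[oval,node,knob] C=[crate,clip,spool,tube]
Tick 5: prefer A, take hinge from A; A=[keg,flask] B=[oval,node,knob] C=[crate,clip,spool,tube,hinge]
Tick 6: prefer B, take oval from B; A=[keg,flask] B=[node,knob] C=[crate,clip,spool,tube,hinge,oval]
Tick 7: prefer A, take keg from A; A=[flask] B=[node,knob] C=[crate,clip,spool,tube,hinge,oval,keg]
Tick 8: prefer B, take node from B; A=[flask] B=[knob] C=[crate,clip,spool,tube,hinge,oval,keg,node]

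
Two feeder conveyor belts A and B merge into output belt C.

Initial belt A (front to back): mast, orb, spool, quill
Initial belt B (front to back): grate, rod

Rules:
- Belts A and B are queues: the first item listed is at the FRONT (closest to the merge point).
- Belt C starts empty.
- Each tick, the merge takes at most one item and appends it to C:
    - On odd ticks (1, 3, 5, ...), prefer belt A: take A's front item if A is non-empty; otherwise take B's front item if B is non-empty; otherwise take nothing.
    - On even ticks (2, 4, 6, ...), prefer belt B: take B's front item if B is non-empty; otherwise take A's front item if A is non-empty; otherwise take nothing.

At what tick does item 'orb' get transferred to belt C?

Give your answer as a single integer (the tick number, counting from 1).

Answer: 3

Derivation:
Tick 1: prefer A, take mast from A; A=[orb,spool,quill] B=[grate,rod] C=[mast]
Tick 2: prefer B, take grate from B; A=[orb,spool,quill] B=[rod] C=[mast,grate]
Tick 3: prefer A, take orb from A; A=[spool,quill] B=[rod] C=[mast,grate,orb]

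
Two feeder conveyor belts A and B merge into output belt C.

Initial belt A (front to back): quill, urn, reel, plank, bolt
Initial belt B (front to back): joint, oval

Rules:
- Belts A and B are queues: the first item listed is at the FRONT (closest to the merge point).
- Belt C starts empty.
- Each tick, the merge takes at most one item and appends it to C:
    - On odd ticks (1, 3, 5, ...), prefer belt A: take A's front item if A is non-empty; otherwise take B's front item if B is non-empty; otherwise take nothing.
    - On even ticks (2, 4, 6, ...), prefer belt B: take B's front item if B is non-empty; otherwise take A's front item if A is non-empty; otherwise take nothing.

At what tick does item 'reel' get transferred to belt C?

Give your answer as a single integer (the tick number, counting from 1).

Tick 1: prefer A, take quill from A; A=[urn,reel,plank,bolt] B=[joint,oval] C=[quill]
Tick 2: prefer B, take joint from B; A=[urn,reel,plank,bolt] B=[oval] C=[quill,joint]
Tick 3: prefer A, take urn from A; A=[reel,plank,bolt] B=[oval] C=[quill,joint,urn]
Tick 4: prefer B, take oval from B; A=[reel,plank,bolt] B=[-] C=[quill,joint,urn,oval]
Tick 5: prefer A, take reel from A; A=[plank,bolt] B=[-] C=[quill,joint,urn,oval,reel]

Answer: 5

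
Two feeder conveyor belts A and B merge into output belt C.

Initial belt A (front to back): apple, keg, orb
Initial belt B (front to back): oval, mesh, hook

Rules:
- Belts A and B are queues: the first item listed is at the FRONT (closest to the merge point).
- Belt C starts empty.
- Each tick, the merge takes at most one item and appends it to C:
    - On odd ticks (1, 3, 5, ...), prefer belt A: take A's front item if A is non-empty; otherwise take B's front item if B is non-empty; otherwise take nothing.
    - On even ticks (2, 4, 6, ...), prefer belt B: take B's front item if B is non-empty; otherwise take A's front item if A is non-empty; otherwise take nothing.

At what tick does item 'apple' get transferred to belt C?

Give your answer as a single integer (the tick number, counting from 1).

Tick 1: prefer A, take apple from A; A=[keg,orb] B=[oval,mesh,hook] C=[apple]

Answer: 1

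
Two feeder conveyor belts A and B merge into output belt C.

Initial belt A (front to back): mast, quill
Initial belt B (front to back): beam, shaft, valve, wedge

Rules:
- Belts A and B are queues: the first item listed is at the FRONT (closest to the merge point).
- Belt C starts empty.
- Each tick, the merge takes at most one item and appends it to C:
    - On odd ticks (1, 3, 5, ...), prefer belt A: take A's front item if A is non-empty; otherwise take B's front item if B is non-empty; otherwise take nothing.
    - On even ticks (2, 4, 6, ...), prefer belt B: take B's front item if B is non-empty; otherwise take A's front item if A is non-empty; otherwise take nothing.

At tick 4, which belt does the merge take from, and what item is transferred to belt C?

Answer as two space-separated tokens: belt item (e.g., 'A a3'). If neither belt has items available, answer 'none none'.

Answer: B shaft

Derivation:
Tick 1: prefer A, take mast from A; A=[quill] B=[beam,shaft,valve,wedge] C=[mast]
Tick 2: prefer B, take beam from B; A=[quill] B=[shaft,valve,wedge] C=[mast,beam]
Tick 3: prefer A, take quill from A; A=[-] B=[shaft,valve,wedge] C=[mast,beam,quill]
Tick 4: prefer B, take shaft from B; A=[-] B=[valve,wedge] C=[mast,beam,quill,shaft]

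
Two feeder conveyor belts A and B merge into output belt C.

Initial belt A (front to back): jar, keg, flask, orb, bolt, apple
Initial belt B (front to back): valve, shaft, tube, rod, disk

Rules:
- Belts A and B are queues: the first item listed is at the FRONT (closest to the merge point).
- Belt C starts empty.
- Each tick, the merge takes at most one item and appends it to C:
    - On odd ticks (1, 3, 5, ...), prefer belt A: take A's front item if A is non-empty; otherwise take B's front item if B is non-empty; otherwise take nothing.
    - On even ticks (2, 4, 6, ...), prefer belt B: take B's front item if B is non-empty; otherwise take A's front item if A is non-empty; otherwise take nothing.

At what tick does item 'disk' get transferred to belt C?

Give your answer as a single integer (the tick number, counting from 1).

Answer: 10

Derivation:
Tick 1: prefer A, take jar from A; A=[keg,flask,orb,bolt,apple] B=[valve,shaft,tube,rod,disk] C=[jar]
Tick 2: prefer B, take valve from B; A=[keg,flask,orb,bolt,apple] B=[shaft,tube,rod,disk] C=[jar,valve]
Tick 3: prefer A, take keg from A; A=[flask,orb,bolt,apple] B=[shaft,tube,rod,disk] C=[jar,valve,keg]
Tick 4: prefer B, take shaft from B; A=[flask,orb,bolt,apple] B=[tube,rod,disk] C=[jar,valve,keg,shaft]
Tick 5: prefer A, take flask from A; A=[orb,bolt,apple] B=[tube,rod,disk] C=[jar,valve,keg,shaft,flask]
Tick 6: prefer B, take tube from B; A=[orb,bolt,apple] B=[rod,disk] C=[jar,valve,keg,shaft,flask,tube]
Tick 7: prefer A, take orb from A; A=[bolt,apple] B=[rod,disk] C=[jar,valve,keg,shaft,flask,tube,orb]
Tick 8: prefer B, take rod from B; A=[bolt,apple] B=[disk] C=[jar,valve,keg,shaft,flask,tube,orb,rod]
Tick 9: prefer A, take bolt from A; A=[apple] B=[disk] C=[jar,valve,keg,shaft,flask,tube,orb,rod,bolt]
Tick 10: prefer B, take disk from B; A=[apple] B=[-] C=[jar,valve,keg,shaft,flask,tube,orb,rod,bolt,disk]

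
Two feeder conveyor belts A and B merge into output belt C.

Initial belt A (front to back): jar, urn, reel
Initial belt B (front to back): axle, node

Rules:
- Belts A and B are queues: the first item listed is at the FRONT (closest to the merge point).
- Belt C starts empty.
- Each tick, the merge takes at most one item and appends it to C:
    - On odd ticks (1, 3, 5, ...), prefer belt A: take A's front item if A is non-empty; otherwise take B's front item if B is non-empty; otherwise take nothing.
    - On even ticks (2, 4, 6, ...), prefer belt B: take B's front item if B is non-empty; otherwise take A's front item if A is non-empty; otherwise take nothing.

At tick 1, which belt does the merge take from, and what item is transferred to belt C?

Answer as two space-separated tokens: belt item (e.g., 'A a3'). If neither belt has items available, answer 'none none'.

Tick 1: prefer A, take jar from A; A=[urn,reel] B=[axle,node] C=[jar]

Answer: A jar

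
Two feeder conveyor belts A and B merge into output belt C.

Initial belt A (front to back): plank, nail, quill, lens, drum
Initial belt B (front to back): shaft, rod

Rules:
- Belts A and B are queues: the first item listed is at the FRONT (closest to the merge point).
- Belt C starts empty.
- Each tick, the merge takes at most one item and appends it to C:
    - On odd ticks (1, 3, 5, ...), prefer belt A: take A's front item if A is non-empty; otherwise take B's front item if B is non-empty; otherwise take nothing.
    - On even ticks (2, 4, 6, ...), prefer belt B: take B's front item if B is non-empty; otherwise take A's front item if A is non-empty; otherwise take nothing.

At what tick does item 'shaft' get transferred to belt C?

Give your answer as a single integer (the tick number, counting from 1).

Answer: 2

Derivation:
Tick 1: prefer A, take plank from A; A=[nail,quill,lens,drum] B=[shaft,rod] C=[plank]
Tick 2: prefer B, take shaft from B; A=[nail,quill,lens,drum] B=[rod] C=[plank,shaft]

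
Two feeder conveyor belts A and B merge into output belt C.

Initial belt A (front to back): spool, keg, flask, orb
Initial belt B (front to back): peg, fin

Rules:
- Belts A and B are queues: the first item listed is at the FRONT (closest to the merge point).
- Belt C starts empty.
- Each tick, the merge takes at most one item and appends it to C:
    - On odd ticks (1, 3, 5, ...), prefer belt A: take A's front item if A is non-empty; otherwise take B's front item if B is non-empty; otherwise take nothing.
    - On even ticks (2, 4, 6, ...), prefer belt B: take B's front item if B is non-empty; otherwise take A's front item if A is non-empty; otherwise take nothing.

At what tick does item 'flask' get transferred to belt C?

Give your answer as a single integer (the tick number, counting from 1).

Answer: 5

Derivation:
Tick 1: prefer A, take spool from A; A=[keg,flask,orb] B=[peg,fin] C=[spool]
Tick 2: prefer B, take peg from B; A=[keg,flask,orb] B=[fin] C=[spool,peg]
Tick 3: prefer A, take keg from A; A=[flask,orb] B=[fin] C=[spool,peg,keg]
Tick 4: prefer B, take fin from B; A=[flask,orb] B=[-] C=[spool,peg,keg,fin]
Tick 5: prefer A, take flask from A; A=[orb] B=[-] C=[spool,peg,keg,fin,flask]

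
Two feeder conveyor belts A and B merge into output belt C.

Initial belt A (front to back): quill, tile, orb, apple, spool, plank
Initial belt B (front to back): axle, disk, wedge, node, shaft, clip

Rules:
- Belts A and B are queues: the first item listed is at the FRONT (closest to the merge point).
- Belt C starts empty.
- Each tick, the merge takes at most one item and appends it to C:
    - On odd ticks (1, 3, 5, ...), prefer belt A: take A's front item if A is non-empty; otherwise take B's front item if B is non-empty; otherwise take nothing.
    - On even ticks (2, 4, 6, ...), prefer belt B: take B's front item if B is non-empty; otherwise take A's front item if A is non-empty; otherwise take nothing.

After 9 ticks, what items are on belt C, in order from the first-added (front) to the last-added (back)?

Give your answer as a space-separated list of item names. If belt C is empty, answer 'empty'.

Answer: quill axle tile disk orb wedge apple node spool

Derivation:
Tick 1: prefer A, take quill from A; A=[tile,orb,apple,spool,plank] B=[axle,disk,wedge,node,shaft,clip] C=[quill]
Tick 2: prefer B, take axle from B; A=[tile,orb,apple,spool,plank] B=[disk,wedge,node,shaft,clip] C=[quill,axle]
Tick 3: prefer A, take tile from A; A=[orb,apple,spool,plank] B=[disk,wedge,node,shaft,clip] C=[quill,axle,tile]
Tick 4: prefer B, take disk from B; A=[orb,apple,spool,plank] B=[wedge,node,shaft,clip] C=[quill,axle,tile,disk]
Tick 5: prefer A, take orb from A; A=[apple,spool,plank] B=[wedge,node,shaft,clip] C=[quill,axle,tile,disk,orb]
Tick 6: prefer B, take wedge from B; A=[apple,spool,plank] B=[node,shaft,clip] C=[quill,axle,tile,disk,orb,wedge]
Tick 7: prefer A, take apple from A; A=[spool,plank] B=[node,shaft,clip] C=[quill,axle,tile,disk,orb,wedge,apple]
Tick 8: prefer B, take node from B; A=[spool,plank] B=[shaft,clip] C=[quill,axle,tile,disk,orb,wedge,apple,node]
Tick 9: prefer A, take spool from A; A=[plank] B=[shaft,clip] C=[quill,axle,tile,disk,orb,wedge,apple,node,spool]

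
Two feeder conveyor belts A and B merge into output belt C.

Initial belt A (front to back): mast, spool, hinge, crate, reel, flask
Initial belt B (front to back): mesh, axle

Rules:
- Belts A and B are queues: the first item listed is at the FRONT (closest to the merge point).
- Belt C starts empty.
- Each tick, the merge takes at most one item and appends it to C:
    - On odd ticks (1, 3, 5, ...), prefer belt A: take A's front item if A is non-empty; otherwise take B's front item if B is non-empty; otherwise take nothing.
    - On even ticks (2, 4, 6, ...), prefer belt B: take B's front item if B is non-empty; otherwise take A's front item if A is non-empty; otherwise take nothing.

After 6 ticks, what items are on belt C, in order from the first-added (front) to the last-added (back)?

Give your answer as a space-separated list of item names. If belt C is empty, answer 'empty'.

Answer: mast mesh spool axle hinge crate

Derivation:
Tick 1: prefer A, take mast from A; A=[spool,hinge,crate,reel,flask] B=[mesh,axle] C=[mast]
Tick 2: prefer B, take mesh from B; A=[spool,hinge,crate,reel,flask] B=[axle] C=[mast,mesh]
Tick 3: prefer A, take spool from A; A=[hinge,crate,reel,flask] B=[axle] C=[mast,mesh,spool]
Tick 4: prefer B, take axle from B; A=[hinge,crate,reel,flask] B=[-] C=[mast,mesh,spool,axle]
Tick 5: prefer A, take hinge from A; A=[crate,reel,flask] B=[-] C=[mast,mesh,spool,axle,hinge]
Tick 6: prefer B, take crate from A; A=[reel,flask] B=[-] C=[mast,mesh,spool,axle,hinge,crate]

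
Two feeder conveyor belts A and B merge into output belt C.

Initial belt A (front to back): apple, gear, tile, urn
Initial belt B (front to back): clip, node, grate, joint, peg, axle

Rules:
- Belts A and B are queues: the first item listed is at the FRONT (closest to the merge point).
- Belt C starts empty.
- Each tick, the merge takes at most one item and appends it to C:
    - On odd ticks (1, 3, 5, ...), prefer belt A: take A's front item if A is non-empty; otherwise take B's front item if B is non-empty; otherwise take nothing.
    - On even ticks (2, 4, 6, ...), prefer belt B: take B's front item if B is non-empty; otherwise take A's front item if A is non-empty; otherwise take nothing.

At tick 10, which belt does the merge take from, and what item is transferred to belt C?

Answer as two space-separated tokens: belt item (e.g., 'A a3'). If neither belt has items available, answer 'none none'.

Answer: B axle

Derivation:
Tick 1: prefer A, take apple from A; A=[gear,tile,urn] B=[clip,node,grate,joint,peg,axle] C=[apple]
Tick 2: prefer B, take clip from B; A=[gear,tile,urn] B=[node,grate,joint,peg,axle] C=[apple,clip]
Tick 3: prefer A, take gear from A; A=[tile,urn] B=[node,grate,joint,peg,axle] C=[apple,clip,gear]
Tick 4: prefer B, take node from B; A=[tile,urn] B=[grate,joint,peg,axle] C=[apple,clip,gear,node]
Tick 5: prefer A, take tile from A; A=[urn] B=[grate,joint,peg,axle] C=[apple,clip,gear,node,tile]
Tick 6: prefer B, take grate from B; A=[urn] B=[joint,peg,axle] C=[apple,clip,gear,node,tile,grate]
Tick 7: prefer A, take urn from A; A=[-] B=[joint,peg,axle] C=[apple,clip,gear,node,tile,grate,urn]
Tick 8: prefer B, take joint from B; A=[-] B=[peg,axle] C=[apple,clip,gear,node,tile,grate,urn,joint]
Tick 9: prefer A, take peg from B; A=[-] B=[axle] C=[apple,clip,gear,node,tile,grate,urn,joint,peg]
Tick 10: prefer B, take axle from B; A=[-] B=[-] C=[apple,clip,gear,node,tile,grate,urn,joint,peg,axle]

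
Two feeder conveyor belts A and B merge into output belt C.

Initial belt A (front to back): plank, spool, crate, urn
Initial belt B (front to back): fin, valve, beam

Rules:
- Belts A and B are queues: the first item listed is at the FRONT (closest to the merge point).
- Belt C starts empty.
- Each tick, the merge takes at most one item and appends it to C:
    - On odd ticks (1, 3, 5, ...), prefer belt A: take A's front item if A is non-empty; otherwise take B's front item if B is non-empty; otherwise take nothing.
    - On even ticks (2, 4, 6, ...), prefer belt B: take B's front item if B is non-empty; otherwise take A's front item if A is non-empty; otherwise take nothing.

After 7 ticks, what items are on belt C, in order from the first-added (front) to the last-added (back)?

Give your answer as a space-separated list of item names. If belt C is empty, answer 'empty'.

Tick 1: prefer A, take plank from A; A=[spool,crate,urn] B=[fin,valve,beam] C=[plank]
Tick 2: prefer B, take fin from B; A=[spool,crate,urn] B=[valve,beam] C=[plank,fin]
Tick 3: prefer A, take spool from A; A=[crate,urn] B=[valve,beam] C=[plank,fin,spool]
Tick 4: prefer B, take valve from B; A=[crate,urn] B=[beam] C=[plank,fin,spool,valve]
Tick 5: prefer A, take crate from A; A=[urn] B=[beam] C=[plank,fin,spool,valve,crate]
Tick 6: prefer B, take beam from B; A=[urn] B=[-] C=[plank,fin,spool,valve,crate,beam]
Tick 7: prefer A, take urn from A; A=[-] B=[-] C=[plank,fin,spool,valve,crate,beam,urn]

Answer: plank fin spool valve crate beam urn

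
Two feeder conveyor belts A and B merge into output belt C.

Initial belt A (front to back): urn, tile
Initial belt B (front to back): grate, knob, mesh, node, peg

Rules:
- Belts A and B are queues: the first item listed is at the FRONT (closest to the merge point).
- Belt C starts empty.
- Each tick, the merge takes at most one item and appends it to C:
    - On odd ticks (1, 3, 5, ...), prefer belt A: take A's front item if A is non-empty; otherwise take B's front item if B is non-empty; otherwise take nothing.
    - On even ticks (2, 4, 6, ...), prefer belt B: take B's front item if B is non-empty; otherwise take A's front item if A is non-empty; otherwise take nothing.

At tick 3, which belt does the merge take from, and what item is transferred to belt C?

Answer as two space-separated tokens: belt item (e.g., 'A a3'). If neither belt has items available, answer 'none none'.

Tick 1: prefer A, take urn from A; A=[tile] B=[grate,knob,mesh,node,peg] C=[urn]
Tick 2: prefer B, take grate from B; A=[tile] B=[knob,mesh,node,peg] C=[urn,grate]
Tick 3: prefer A, take tile from A; A=[-] B=[knob,mesh,node,peg] C=[urn,grate,tile]

Answer: A tile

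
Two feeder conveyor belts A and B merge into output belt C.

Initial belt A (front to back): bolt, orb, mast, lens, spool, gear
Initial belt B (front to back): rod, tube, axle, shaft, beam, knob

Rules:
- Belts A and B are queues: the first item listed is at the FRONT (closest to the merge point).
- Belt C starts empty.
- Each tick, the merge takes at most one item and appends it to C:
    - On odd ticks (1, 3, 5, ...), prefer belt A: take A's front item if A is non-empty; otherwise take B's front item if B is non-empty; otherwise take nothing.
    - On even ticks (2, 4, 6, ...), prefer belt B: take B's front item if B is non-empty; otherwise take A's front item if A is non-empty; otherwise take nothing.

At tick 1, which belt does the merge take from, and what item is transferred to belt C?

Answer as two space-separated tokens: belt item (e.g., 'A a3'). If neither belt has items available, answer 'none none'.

Answer: A bolt

Derivation:
Tick 1: prefer A, take bolt from A; A=[orb,mast,lens,spool,gear] B=[rod,tube,axle,shaft,beam,knob] C=[bolt]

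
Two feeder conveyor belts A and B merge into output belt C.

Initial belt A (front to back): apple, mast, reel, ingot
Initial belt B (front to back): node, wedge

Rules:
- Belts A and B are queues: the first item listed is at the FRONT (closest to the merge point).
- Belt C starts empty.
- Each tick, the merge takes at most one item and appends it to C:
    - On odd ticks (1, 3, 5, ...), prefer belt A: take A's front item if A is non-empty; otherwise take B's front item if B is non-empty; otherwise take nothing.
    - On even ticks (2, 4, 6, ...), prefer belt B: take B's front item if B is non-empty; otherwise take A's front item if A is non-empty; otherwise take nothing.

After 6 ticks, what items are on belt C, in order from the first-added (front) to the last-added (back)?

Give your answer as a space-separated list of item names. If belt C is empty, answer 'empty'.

Tick 1: prefer A, take apple from A; A=[mast,reel,ingot] B=[node,wedge] C=[apple]
Tick 2: prefer B, take node from B; A=[mast,reel,ingot] B=[wedge] C=[apple,node]
Tick 3: prefer A, take mast from A; A=[reel,ingot] B=[wedge] C=[apple,node,mast]
Tick 4: prefer B, take wedge from B; A=[reel,ingot] B=[-] C=[apple,node,mast,wedge]
Tick 5: prefer A, take reel from A; A=[ingot] B=[-] C=[apple,node,mast,wedge,reel]
Tick 6: prefer B, take ingot from A; A=[-] B=[-] C=[apple,node,mast,wedge,reel,ingot]

Answer: apple node mast wedge reel ingot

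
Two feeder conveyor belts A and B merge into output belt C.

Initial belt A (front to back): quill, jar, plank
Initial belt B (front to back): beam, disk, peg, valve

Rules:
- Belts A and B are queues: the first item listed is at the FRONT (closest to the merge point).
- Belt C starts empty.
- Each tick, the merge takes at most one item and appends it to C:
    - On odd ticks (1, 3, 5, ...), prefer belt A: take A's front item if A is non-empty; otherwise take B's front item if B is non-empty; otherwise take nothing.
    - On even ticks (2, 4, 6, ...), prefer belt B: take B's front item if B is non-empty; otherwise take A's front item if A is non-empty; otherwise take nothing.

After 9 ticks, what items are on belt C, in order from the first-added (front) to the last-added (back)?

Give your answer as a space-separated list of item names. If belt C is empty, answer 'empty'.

Tick 1: prefer A, take quill from A; A=[jar,plank] B=[beam,disk,peg,valve] C=[quill]
Tick 2: prefer B, take beam from B; A=[jar,plank] B=[disk,peg,valve] C=[quill,beam]
Tick 3: prefer A, take jar from A; A=[plank] B=[disk,peg,valve] C=[quill,beam,jar]
Tick 4: prefer B, take disk from B; A=[plank] B=[peg,valve] C=[quill,beam,jar,disk]
Tick 5: prefer A, take plank from A; A=[-] B=[peg,valve] C=[quill,beam,jar,disk,plank]
Tick 6: prefer B, take peg from B; A=[-] B=[valve] C=[quill,beam,jar,disk,plank,peg]
Tick 7: prefer A, take valve from B; A=[-] B=[-] C=[quill,beam,jar,disk,plank,peg,valve]
Tick 8: prefer B, both empty, nothing taken; A=[-] B=[-] C=[quill,beam,jar,disk,plank,peg,valve]
Tick 9: prefer A, both empty, nothing taken; A=[-] B=[-] C=[quill,beam,jar,disk,plank,peg,valve]

Answer: quill beam jar disk plank peg valve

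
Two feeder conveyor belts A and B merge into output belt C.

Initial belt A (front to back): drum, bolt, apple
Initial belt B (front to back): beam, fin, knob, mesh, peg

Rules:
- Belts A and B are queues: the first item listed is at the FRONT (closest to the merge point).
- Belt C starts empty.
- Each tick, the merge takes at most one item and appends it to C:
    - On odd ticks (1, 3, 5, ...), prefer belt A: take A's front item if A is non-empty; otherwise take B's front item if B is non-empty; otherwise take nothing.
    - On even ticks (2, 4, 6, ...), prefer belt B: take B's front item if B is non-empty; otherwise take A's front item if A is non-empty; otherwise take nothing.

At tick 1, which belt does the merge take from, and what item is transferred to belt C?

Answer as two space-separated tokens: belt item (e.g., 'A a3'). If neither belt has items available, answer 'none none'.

Tick 1: prefer A, take drum from A; A=[bolt,apple] B=[beam,fin,knob,mesh,peg] C=[drum]

Answer: A drum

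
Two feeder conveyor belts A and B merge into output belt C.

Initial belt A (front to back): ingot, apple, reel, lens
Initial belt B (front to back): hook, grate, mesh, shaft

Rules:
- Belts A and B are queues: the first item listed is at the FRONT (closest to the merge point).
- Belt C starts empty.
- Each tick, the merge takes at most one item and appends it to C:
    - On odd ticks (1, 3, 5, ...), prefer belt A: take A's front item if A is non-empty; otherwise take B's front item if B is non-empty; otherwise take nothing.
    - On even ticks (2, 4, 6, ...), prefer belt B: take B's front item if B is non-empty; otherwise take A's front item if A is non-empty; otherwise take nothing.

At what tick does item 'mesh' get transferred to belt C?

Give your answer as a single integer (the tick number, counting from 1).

Answer: 6

Derivation:
Tick 1: prefer A, take ingot from A; A=[apple,reel,lens] B=[hook,grate,mesh,shaft] C=[ingot]
Tick 2: prefer B, take hook from B; A=[apple,reel,lens] B=[grate,mesh,shaft] C=[ingot,hook]
Tick 3: prefer A, take apple from A; A=[reel,lens] B=[grate,mesh,shaft] C=[ingot,hook,apple]
Tick 4: prefer B, take grate from B; A=[reel,lens] B=[mesh,shaft] C=[ingot,hook,apple,grate]
Tick 5: prefer A, take reel from A; A=[lens] B=[mesh,shaft] C=[ingot,hook,apple,grate,reel]
Tick 6: prefer B, take mesh from B; A=[lens] B=[shaft] C=[ingot,hook,apple,grate,reel,mesh]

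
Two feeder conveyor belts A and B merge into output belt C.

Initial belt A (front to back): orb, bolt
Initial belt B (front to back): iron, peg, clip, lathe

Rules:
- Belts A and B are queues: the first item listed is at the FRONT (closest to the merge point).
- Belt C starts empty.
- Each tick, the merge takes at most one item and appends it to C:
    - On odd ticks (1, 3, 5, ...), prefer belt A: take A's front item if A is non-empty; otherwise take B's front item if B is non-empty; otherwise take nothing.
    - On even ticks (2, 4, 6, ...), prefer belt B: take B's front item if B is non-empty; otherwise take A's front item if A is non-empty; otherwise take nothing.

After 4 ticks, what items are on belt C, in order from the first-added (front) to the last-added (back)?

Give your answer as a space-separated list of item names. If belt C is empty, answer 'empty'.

Answer: orb iron bolt peg

Derivation:
Tick 1: prefer A, take orb from A; A=[bolt] B=[iron,peg,clip,lathe] C=[orb]
Tick 2: prefer B, take iron from B; A=[bolt] B=[peg,clip,lathe] C=[orb,iron]
Tick 3: prefer A, take bolt from A; A=[-] B=[peg,clip,lathe] C=[orb,iron,bolt]
Tick 4: prefer B, take peg from B; A=[-] B=[clip,lathe] C=[orb,iron,bolt,peg]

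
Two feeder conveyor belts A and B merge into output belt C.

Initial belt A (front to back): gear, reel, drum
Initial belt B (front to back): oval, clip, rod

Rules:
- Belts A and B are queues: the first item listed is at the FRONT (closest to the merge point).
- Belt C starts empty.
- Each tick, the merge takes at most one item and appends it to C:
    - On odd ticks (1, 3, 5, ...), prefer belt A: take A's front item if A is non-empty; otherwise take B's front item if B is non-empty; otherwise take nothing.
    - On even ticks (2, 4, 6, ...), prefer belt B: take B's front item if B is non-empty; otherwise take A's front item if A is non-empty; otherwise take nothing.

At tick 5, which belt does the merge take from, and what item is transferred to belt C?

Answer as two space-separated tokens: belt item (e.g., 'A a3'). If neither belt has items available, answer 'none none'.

Answer: A drum

Derivation:
Tick 1: prefer A, take gear from A; A=[reel,drum] B=[oval,clip,rod] C=[gear]
Tick 2: prefer B, take oval from B; A=[reel,drum] B=[clip,rod] C=[gear,oval]
Tick 3: prefer A, take reel from A; A=[drum] B=[clip,rod] C=[gear,oval,reel]
Tick 4: prefer B, take clip from B; A=[drum] B=[rod] C=[gear,oval,reel,clip]
Tick 5: prefer A, take drum from A; A=[-] B=[rod] C=[gear,oval,reel,clip,drum]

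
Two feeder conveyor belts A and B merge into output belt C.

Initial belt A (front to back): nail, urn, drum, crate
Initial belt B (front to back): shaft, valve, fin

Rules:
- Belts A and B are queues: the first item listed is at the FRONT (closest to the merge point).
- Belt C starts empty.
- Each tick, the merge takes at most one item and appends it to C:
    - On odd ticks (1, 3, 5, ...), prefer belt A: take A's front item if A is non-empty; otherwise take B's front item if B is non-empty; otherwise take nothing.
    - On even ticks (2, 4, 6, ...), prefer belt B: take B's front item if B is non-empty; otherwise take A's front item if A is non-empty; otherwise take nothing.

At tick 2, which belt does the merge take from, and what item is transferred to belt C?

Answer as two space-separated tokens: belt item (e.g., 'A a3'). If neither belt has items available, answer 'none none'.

Answer: B shaft

Derivation:
Tick 1: prefer A, take nail from A; A=[urn,drum,crate] B=[shaft,valve,fin] C=[nail]
Tick 2: prefer B, take shaft from B; A=[urn,drum,crate] B=[valve,fin] C=[nail,shaft]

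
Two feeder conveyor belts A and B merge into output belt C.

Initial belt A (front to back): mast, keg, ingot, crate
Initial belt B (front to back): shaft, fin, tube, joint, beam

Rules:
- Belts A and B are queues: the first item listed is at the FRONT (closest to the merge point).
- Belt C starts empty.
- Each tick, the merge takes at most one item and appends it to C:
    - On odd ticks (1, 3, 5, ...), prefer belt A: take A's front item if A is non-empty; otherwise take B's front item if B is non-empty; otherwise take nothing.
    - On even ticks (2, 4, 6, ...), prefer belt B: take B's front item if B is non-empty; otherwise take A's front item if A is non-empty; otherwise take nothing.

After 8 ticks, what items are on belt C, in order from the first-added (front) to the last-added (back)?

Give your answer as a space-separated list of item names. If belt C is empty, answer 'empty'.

Tick 1: prefer A, take mast from A; A=[keg,ingot,crate] B=[shaft,fin,tube,joint,beam] C=[mast]
Tick 2: prefer B, take shaft from B; A=[keg,ingot,crate] B=[fin,tube,joint,beam] C=[mast,shaft]
Tick 3: prefer A, take keg from A; A=[ingot,crate] B=[fin,tube,joint,beam] C=[mast,shaft,keg]
Tick 4: prefer B, take fin from B; A=[ingot,crate] B=[tube,joint,beam] C=[mast,shaft,keg,fin]
Tick 5: prefer A, take ingot from A; A=[crate] B=[tube,joint,beam] C=[mast,shaft,keg,fin,ingot]
Tick 6: prefer B, take tube from B; A=[crate] B=[joint,beam] C=[mast,shaft,keg,fin,ingot,tube]
Tick 7: prefer A, take crate from A; A=[-] B=[joint,beam] C=[mast,shaft,keg,fin,ingot,tube,crate]
Tick 8: prefer B, take joint from B; A=[-] B=[beam] C=[mast,shaft,keg,fin,ingot,tube,crate,joint]

Answer: mast shaft keg fin ingot tube crate joint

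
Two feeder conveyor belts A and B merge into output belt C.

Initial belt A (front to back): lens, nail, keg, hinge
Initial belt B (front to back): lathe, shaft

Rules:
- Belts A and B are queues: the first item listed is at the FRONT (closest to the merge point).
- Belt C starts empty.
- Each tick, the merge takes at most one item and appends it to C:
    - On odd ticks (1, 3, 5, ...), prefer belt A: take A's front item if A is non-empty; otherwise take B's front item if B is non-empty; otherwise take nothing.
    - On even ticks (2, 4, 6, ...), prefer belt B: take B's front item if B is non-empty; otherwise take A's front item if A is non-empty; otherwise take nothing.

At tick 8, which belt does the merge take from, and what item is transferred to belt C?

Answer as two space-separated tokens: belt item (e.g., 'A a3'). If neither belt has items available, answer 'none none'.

Answer: none none

Derivation:
Tick 1: prefer A, take lens from A; A=[nail,keg,hinge] B=[lathe,shaft] C=[lens]
Tick 2: prefer B, take lathe from B; A=[nail,keg,hinge] B=[shaft] C=[lens,lathe]
Tick 3: prefer A, take nail from A; A=[keg,hinge] B=[shaft] C=[lens,lathe,nail]
Tick 4: prefer B, take shaft from B; A=[keg,hinge] B=[-] C=[lens,lathe,nail,shaft]
Tick 5: prefer A, take keg from A; A=[hinge] B=[-] C=[lens,lathe,nail,shaft,keg]
Tick 6: prefer B, take hinge from A; A=[-] B=[-] C=[lens,lathe,nail,shaft,keg,hinge]
Tick 7: prefer A, both empty, nothing taken; A=[-] B=[-] C=[lens,lathe,nail,shaft,keg,hinge]
Tick 8: prefer B, both empty, nothing taken; A=[-] B=[-] C=[lens,lathe,nail,shaft,keg,hinge]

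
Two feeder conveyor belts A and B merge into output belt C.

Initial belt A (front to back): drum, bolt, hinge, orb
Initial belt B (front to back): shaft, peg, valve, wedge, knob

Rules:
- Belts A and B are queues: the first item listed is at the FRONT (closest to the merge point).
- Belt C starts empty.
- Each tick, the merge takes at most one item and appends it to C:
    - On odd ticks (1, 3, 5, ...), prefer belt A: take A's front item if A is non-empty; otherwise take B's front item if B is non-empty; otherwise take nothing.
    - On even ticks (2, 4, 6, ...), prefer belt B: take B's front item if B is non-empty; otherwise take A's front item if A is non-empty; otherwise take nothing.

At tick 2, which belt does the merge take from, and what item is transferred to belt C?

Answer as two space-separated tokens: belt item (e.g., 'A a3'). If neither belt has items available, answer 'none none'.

Tick 1: prefer A, take drum from A; A=[bolt,hinge,orb] B=[shaft,peg,valve,wedge,knob] C=[drum]
Tick 2: prefer B, take shaft from B; A=[bolt,hinge,orb] B=[peg,valve,wedge,knob] C=[drum,shaft]

Answer: B shaft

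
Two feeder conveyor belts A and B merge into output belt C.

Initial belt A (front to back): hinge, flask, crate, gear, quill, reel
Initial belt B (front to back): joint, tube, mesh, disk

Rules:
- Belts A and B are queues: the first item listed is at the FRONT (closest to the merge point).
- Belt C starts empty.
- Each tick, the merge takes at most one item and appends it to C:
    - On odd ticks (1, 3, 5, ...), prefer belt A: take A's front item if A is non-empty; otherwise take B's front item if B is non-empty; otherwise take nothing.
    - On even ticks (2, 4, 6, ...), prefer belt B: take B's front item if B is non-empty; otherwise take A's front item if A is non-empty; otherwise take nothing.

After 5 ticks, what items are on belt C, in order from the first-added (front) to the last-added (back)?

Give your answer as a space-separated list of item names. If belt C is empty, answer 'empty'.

Answer: hinge joint flask tube crate

Derivation:
Tick 1: prefer A, take hinge from A; A=[flask,crate,gear,quill,reel] B=[joint,tube,mesh,disk] C=[hinge]
Tick 2: prefer B, take joint from B; A=[flask,crate,gear,quill,reel] B=[tube,mesh,disk] C=[hinge,joint]
Tick 3: prefer A, take flask from A; A=[crate,gear,quill,reel] B=[tube,mesh,disk] C=[hinge,joint,flask]
Tick 4: prefer B, take tube from B; A=[crate,gear,quill,reel] B=[mesh,disk] C=[hinge,joint,flask,tube]
Tick 5: prefer A, take crate from A; A=[gear,quill,reel] B=[mesh,disk] C=[hinge,joint,flask,tube,crate]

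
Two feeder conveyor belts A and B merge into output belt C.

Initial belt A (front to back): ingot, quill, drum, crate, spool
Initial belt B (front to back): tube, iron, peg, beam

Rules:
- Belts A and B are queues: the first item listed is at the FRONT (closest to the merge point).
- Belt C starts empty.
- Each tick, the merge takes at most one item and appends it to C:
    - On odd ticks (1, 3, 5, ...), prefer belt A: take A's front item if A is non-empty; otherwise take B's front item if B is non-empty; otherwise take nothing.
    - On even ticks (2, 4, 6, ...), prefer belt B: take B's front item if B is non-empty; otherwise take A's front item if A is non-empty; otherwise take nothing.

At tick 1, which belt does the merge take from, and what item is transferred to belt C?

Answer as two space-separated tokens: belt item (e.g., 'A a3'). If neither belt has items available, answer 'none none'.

Tick 1: prefer A, take ingot from A; A=[quill,drum,crate,spool] B=[tube,iron,peg,beam] C=[ingot]

Answer: A ingot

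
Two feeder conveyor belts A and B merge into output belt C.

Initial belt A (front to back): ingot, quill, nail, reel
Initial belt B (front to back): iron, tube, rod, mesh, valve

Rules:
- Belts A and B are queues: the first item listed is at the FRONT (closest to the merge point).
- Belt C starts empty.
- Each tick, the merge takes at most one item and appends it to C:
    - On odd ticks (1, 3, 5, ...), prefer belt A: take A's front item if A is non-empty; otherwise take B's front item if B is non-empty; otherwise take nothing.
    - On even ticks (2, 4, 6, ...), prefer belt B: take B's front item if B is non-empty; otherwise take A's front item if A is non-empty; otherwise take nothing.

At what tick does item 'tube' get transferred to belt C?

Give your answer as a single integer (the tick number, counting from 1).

Tick 1: prefer A, take ingot from A; A=[quill,nail,reel] B=[iron,tube,rod,mesh,valve] C=[ingot]
Tick 2: prefer B, take iron from B; A=[quill,nail,reel] B=[tube,rod,mesh,valve] C=[ingot,iron]
Tick 3: prefer A, take quill from A; A=[nail,reel] B=[tube,rod,mesh,valve] C=[ingot,iron,quill]
Tick 4: prefer B, take tube from B; A=[nail,reel] B=[rod,mesh,valve] C=[ingot,iron,quill,tube]

Answer: 4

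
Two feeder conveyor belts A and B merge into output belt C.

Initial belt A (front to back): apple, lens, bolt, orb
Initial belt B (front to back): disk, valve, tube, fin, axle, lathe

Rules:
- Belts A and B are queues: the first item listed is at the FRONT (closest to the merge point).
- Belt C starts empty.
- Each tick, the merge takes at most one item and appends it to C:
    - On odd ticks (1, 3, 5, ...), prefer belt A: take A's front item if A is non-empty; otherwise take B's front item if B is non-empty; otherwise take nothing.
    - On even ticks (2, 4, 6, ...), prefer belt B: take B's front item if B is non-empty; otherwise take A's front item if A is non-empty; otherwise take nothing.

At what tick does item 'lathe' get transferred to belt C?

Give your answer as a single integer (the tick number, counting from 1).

Tick 1: prefer A, take apple from A; A=[lens,bolt,orb] B=[disk,valve,tube,fin,axle,lathe] C=[apple]
Tick 2: prefer B, take disk from B; A=[lens,bolt,orb] B=[valve,tube,fin,axle,lathe] C=[apple,disk]
Tick 3: prefer A, take lens from A; A=[bolt,orb] B=[valve,tube,fin,axle,lathe] C=[apple,disk,lens]
Tick 4: prefer B, take valve from B; A=[bolt,orb] B=[tube,fin,axle,lathe] C=[apple,disk,lens,valve]
Tick 5: prefer A, take bolt from A; A=[orb] B=[tube,fin,axle,lathe] C=[apple,disk,lens,valve,bolt]
Tick 6: prefer B, take tube from B; A=[orb] B=[fin,axle,lathe] C=[apple,disk,lens,valve,bolt,tube]
Tick 7: prefer A, take orb from A; A=[-] B=[fin,axle,lathe] C=[apple,disk,lens,valve,bolt,tube,orb]
Tick 8: prefer B, take fin from B; A=[-] B=[axle,lathe] C=[apple,disk,lens,valve,bolt,tube,orb,fin]
Tick 9: prefer A, take axle from B; A=[-] B=[lathe] C=[apple,disk,lens,valve,bolt,tube,orb,fin,axle]
Tick 10: prefer B, take lathe from B; A=[-] B=[-] C=[apple,disk,lens,valve,bolt,tube,orb,fin,axle,lathe]

Answer: 10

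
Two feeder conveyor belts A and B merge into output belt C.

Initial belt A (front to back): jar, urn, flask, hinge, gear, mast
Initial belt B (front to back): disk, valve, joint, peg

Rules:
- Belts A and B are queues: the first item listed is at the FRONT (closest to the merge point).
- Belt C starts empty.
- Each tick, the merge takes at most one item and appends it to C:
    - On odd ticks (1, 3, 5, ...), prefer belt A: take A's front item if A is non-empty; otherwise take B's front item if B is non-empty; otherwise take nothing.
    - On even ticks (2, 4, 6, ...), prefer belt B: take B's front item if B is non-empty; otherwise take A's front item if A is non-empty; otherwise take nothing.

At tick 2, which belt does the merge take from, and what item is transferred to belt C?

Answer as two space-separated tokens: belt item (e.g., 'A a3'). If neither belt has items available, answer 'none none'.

Answer: B disk

Derivation:
Tick 1: prefer A, take jar from A; A=[urn,flask,hinge,gear,mast] B=[disk,valve,joint,peg] C=[jar]
Tick 2: prefer B, take disk from B; A=[urn,flask,hinge,gear,mast] B=[valve,joint,peg] C=[jar,disk]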